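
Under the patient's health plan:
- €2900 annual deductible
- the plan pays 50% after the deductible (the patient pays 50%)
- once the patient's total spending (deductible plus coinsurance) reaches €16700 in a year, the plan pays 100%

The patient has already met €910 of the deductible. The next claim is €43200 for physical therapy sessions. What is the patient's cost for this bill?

€15790

Deductible still to meet: €2900 − €910 = €1990.
After the €1990 deductible portion, €43200 − €1990 = €41210 is subject to coinsurance.
50% of €41210 = €20605 falls to the patient.
So the patient owes €1990 + €20605 = €22595 before any cap.
That would bring total out-of-pocket to €23505, past the €16700 cap. The patient is capped at €16700 − €910 = €15790 on this claim.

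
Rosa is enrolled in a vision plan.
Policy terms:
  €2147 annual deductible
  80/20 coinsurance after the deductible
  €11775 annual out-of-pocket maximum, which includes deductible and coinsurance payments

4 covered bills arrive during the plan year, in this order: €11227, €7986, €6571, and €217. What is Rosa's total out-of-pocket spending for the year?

€6917.80

Claim 1 — €11227: €2147 to deductible, leaving €9080; 20% of €9080 = €1816. Member owes €3963 (running OOP €3963).
Claim 2 — €7986: deductible met; 20% of €7986 = €1597.20. Member owes €1597.20 (running OOP €5560.20).
Claim 3 — €6571: 20% coinsurance on €6571 = €1314.20. Cost to member: €1314.20. OOP to date €6874.40.
Claim 4 — €217: deductible already satisfied, so member's share is 20% × €217 = €43.40. Member owes €43.40 (running OOP €6917.80).
Summing the member's payments: €3963 + €1597.20 + €1314.20 + €43.40 = €6917.80.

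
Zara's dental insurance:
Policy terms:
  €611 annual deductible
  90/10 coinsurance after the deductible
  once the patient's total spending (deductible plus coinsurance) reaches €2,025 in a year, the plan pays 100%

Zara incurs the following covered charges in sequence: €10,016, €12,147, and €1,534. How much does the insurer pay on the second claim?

Claim 1 (€10,016): €611 finishes the deductible; €9,405 goes to coinsurance; coinsurance €9,405 × 10% = €940.50. Patient owes €1,551.50 (running OOP €1,551.50). Insurer: €10,016 − €1,551.50 = €8,464.50.
Claim 2 (€12,147): 10% coinsurance on €12,147 = €1,214.70. OOP would hit €2,766.20 > €2,025, so the cap limits the patient to €2,025 − €1,551.50 = €473.50. Insurer: €12,147 − €473.50 = €11,673.50.

€11,673.50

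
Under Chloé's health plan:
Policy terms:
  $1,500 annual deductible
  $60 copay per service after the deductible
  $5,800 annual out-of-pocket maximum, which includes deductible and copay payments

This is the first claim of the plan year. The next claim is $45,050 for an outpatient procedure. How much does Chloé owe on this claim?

The full $1,500 deductible is still open; $1,500 of this bill applies to it.
After the $1,500 deductible portion, $45,050 − $1,500 = $43,550 is subject to the copay.
Copay on this service: $60.
That puts the patient's cost at $1,500 + $60 = $1,560 before any cap.
Year-to-date out-of-pocket becomes $0 + $1,560 = $1,560, still under the $5,800 maximum, so no cap applies.

$1,560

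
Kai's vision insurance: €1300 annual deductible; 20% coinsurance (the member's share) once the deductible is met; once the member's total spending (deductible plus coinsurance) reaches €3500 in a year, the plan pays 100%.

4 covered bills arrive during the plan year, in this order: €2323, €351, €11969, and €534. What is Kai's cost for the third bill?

€1925.20

Bill 1, €2323: €1300 to deductible, leaving €1023; member's 20% is €204.60. Cost to member: €1504.60. OOP to date €1504.60.
Bill 2, €351: deductible met; 20% of €351 = €70.20. Cost to member: €70.20. OOP to date €1574.80.
Bill 3, €11969: 20% coinsurance on €11969 = €2393.80. OOP would hit €3968.60 > €3500, so the cap limits the member to €3500 − €1574.80 = €1925.20.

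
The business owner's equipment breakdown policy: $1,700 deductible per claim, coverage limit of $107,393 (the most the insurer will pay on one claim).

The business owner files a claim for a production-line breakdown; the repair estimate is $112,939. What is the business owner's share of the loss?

Subtract the deductible: $112,939 − $1,700 = $111,239.
The $107,393 per-incident cap binds; insurer pays $107,393.
The business owner bears the rest of the original loss: $112,939 − $107,393 = $5,546.

$5,546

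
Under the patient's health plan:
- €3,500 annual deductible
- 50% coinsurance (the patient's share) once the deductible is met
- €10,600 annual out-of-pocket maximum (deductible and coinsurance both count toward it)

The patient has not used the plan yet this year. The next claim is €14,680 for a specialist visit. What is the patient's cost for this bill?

€9,090

Deductible not yet touched, so the first €3,500 of the bill goes to the deductible.
That leaves €14,680 − €3,500 = €11,180 for coinsurance.
Coinsurance: €11,180 × 50% = €5,590.
So the patient owes €3,500 + €5,590 = €9,090 before any cap.
Total out-of-pocket so far would be €0 + €9,090 = €9,090, below the €10,600 cap — no reduction.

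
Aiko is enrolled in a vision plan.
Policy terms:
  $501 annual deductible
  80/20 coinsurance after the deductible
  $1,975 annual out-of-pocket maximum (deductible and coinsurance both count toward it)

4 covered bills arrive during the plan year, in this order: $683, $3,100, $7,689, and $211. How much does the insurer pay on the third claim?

$6,871.40

Bill 1, $683: $501 finishes the deductible; $182 goes to coinsurance; 20% of $182 = $36.40. Member pays $537.40; OOP now $537.40. Plan pays $683 − $537.40 = $145.60.
Bill 2, $3,100: deductible met; 20% of $3,100 = $620. Cost to member: $620. OOP to date $1,157.40. Plan pays $3,100 − $620 = $2,480.
Bill 3, $7,689: deductible met; 20% of $7,689 = $1,537.80. Adding that to $1,157.40 gives $2,695.20, past the $1,975 cap; member pays only $1,975 − $1,157.40 = $817.60. Insurer: $7,689 − $817.60 = $6,871.40.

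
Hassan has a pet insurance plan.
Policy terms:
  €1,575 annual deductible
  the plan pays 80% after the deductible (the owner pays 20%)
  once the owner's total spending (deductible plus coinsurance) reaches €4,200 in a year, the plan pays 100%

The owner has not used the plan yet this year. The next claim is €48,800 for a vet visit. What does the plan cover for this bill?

Deductible not yet touched, so the first €1,575 of the bill goes to the deductible.
After the €1,575 deductible portion, €48,800 − €1,575 = €47,225 is subject to coinsurance.
Coinsurance: €47,225 × 20% = €9,445.
So the owner owes €1,575 + €9,445 = €11,020 before any cap.
Year-to-date out-of-pocket would reach €0 + €11,020 = €11,020, above the €4,200 maximum, so the owner pays only €4,200 − €0 = €4,200.
The insurer covers the remainder: €48,800 − €4,200 = €44,600.

€44,600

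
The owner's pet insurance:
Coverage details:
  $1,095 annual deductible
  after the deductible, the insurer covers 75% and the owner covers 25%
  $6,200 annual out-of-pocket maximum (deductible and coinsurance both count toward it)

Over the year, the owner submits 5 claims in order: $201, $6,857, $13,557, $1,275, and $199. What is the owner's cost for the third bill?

Claim 1 — $201: fully absorbed by the deductible. Owner owes $201 (running OOP $201).
Claim 2 — $6,857: deductible takes $894, $5,963 remains; owner's 25% is $1,490.75. Owner owes $2,384.75 (running OOP $2,585.75).
Claim 3 — $13,557: deductible already satisfied, so owner's share is 25% × $13,557 = $3,389.25. Owner owes $3,389.25 (running OOP $5,975).

$3,389.25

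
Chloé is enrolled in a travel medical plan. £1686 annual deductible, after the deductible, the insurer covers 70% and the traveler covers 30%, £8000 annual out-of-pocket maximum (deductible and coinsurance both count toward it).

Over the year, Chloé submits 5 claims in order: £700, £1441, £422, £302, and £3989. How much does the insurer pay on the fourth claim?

Claim 1 — £700: all of it applies to the deductible. Cost to traveler: £700. OOP to date £700. Insurer: £700 − £700 = £0.
Claim 2 — £1441: £986 to deductible, leaving £455; coinsurance £455 × 30% = £136.50. Traveler pays £1122.50; OOP now £1822.50. Insurer: £1441 − £1122.50 = £318.50.
Claim 3 — £422: 30% coinsurance on £422 = £126.60. Cost to traveler: £126.60. OOP to date £1949.10. Insurer: £422 − £126.60 = £295.40.
Claim 4 — £302: deductible met; 30% of £302 = £90.60. Cost to traveler: £90.60. OOP to date £2039.70. Plan pays £302 − £90.60 = £211.40.

£211.40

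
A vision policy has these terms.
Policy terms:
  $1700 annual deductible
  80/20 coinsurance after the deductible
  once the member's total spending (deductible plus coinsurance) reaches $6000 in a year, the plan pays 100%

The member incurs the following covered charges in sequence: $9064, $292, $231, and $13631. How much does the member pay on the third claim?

Claim 1 — $9064: deductible takes $1700, $7364 remains; 20% of $7364 = $1472.80. Cost to member: $3172.80. OOP to date $3172.80.
Claim 2 — $292: deductible met; 20% of $292 = $58.40. Member pays $58.40; OOP now $3231.20.
Claim 3 — $231: deductible already satisfied, so member's share is 20% × $231 = $46.20. Member pays $46.20; OOP now $3277.40.

$46.20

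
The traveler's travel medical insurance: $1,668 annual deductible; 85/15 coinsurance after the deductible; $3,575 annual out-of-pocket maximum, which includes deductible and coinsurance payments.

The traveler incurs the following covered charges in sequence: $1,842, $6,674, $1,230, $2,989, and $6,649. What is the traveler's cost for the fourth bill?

Claim 1 — $1,842: deductible takes $1,668, $174 remains; coinsurance $174 × 15% = $26.10. Cost to traveler: $1,694.10. OOP to date $1,694.10.
Claim 2 — $6,674: deductible already satisfied, so traveler's share is 15% × $6,674 = $1,001.10. Traveler pays $1,001.10; OOP now $2,695.20.
Claim 3 — $1,230: deductible already satisfied, so traveler's share is 15% × $1,230 = $184.50. Traveler pays $184.50; OOP now $2,879.70.
Claim 4 — $2,989: 15% coinsurance on $2,989 = $448.35. Traveler owes $448.35 (running OOP $3,328.05).

$448.35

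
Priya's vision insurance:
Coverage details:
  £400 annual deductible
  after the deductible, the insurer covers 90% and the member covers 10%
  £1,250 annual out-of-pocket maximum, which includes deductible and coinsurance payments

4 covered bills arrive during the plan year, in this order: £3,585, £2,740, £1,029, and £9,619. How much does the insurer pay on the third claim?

#1 (£3,585): £400 finishes the deductible; £3,185 goes to coinsurance; coinsurance £3,185 × 10% = £318.50. Member owes £718.50 (running OOP £718.50). Insurer: £3,585 − £718.50 = £2,866.50.
#2 (£2,740): 10% coinsurance on £2,740 = £274. Member pays £274; OOP now £992.50. Insurer: £2,740 − £274 = £2,466.
#3 (£1,029): deductible already satisfied, so member's share is 10% × £1,029 = £102.90. Member pays £102.90; OOP now £1,095.40. Plan pays £1,029 − £102.90 = £926.10.

£926.10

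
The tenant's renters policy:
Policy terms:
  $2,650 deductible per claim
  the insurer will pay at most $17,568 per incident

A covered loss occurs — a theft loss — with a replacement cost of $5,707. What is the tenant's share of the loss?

$2,650

After the deductible, $5,707 − $2,650 = $3,057 remains.
$3,057 is within the $17,568 limit, so the insurer pays $3,057.
Out of pocket: $5,707 − $3,057 = $2,650.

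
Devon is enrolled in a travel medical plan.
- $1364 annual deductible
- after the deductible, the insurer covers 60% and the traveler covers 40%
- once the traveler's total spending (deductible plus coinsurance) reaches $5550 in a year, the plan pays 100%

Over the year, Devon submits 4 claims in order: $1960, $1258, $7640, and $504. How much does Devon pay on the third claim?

#1 ($1960): $1364 to deductible, leaving $596; 40% of $596 = $238.40. Traveler pays $1602.40; OOP now $1602.40.
#2 ($1258): deductible already satisfied, so traveler's share is 40% × $1258 = $503.20. Traveler pays $503.20; OOP now $2105.60.
#3 ($7640): deductible met; 40% of $7640 = $3056. Traveler owes $3056 (running OOP $5161.60).

$3056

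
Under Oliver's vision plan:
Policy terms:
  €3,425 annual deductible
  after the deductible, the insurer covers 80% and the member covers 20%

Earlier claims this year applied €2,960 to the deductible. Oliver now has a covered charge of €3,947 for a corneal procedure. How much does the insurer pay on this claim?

€2,785.60

Deductible still to meet: €3,425 − €2,960 = €465.
After the €465 deductible portion, €3,947 − €465 = €3,482 is subject to coinsurance.
Coinsurance: €3,482 × 20% = €696.40.
That puts the member's cost at €465 + €696.40 = €1,161.40.
The insurer covers the remainder: €3,947 − €1,161.40 = €2,785.60.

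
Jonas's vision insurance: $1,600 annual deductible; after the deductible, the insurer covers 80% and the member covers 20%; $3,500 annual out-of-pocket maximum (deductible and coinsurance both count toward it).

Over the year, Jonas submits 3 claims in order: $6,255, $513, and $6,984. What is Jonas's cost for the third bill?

$866.40

Claim 1 — $6,255: $1,600 to deductible, leaving $4,655; 20% of $4,655 = $931. Member pays $2,531; OOP now $2,531.
Claim 2 — $513: deductible already satisfied, so member's share is 20% × $513 = $102.60. Member owes $102.60 (running OOP $2,633.60).
Claim 3 — $6,984: deductible met; 20% of $6,984 = $1,396.80. That would push OOP to $4,030.40, over the $3,500 cap, so member pays $3,500 − $2,633.60 = $866.40.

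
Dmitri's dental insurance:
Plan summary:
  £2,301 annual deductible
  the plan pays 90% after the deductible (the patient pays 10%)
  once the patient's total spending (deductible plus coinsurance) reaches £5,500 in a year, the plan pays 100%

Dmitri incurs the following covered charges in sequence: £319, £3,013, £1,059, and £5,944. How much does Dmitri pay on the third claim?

£105.90

Bill 1, £319: entire amount goes to the deductible. Cost to patient: £319. OOP to date £319.
Bill 2, £3,013: deductible takes £1,982, £1,031 remains; patient's 10% is £103.10. Patient pays £2,085.10; OOP now £2,404.10.
Bill 3, £1,059: deductible met; 10% of £1,059 = £105.90. Patient owes £105.90 (running OOP £2,510).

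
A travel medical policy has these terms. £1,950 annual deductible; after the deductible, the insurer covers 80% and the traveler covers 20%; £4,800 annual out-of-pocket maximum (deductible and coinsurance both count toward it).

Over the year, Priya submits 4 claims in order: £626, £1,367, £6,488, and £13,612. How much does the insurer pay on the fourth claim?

#1 (£626): fully absorbed by the deductible. Traveler owes £626 (running OOP £626). Plan pays £626 − £626 = £0.
#2 (£1,367): £1,324 finishes the deductible; £43 goes to coinsurance; coinsurance £43 × 20% = £8.60. Traveler pays £1,332.60; OOP now £1,958.60. Insurer: £1,367 − £1,332.60 = £34.40.
#3 (£6,488): deductible met; 20% of £6,488 = £1,297.60. Cost to traveler: £1,297.60. OOP to date £3,256.20. Plan pays £6,488 − £1,297.60 = £5,190.40.
#4 (£13,612): 20% coinsurance on £13,612 = £2,722.40. Adding that to £3,256.20 gives £5,978.60, past the £4,800 cap; traveler pays only £4,800 − £3,256.20 = £1,543.80. Insurer: £13,612 − £1,543.80 = £12,068.20.

£12,068.20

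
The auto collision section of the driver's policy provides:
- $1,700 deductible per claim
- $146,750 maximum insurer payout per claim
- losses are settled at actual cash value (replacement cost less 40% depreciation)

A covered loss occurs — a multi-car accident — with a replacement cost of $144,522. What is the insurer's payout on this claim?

$85,013.20

Actual cash value after 40% depreciation: $144,522 × 60% = $86,713.20.
After the deductible, $86,713.20 − $1,700 = $85,013.20 remains.
$85,013.20 is within the $146,750 limit, so the insurer pays $85,013.20.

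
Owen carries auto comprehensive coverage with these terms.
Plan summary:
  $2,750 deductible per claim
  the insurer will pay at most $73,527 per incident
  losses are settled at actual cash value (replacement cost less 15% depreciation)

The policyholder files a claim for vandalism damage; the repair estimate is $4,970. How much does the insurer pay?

At 15% depreciation, ACV = $4,970 − $745.50 = $4,224.50.
Subtract the deductible: $4,224.50 − $2,750 = $1,474.50.
That's under the $73,527 cap, so the insurer reimburses the full $1,474.50.

$1,474.50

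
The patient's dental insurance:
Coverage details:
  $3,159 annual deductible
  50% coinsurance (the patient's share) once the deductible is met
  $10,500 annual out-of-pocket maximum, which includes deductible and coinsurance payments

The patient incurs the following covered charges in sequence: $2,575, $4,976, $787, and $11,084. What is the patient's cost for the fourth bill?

$4,751.50

Claim 1 — $2,575: all of it applies to the deductible. Cost to patient: $2,575. OOP to date $2,575.
Claim 2 — $4,976: $584 finishes the deductible; $4,392 goes to coinsurance; patient's 50% is $2,196. Cost to patient: $2,780. OOP to date $5,355.
Claim 3 — $787: deductible already satisfied, so patient's share is 50% × $787 = $393.50. Patient owes $393.50 (running OOP $5,748.50).
Claim 4 — $11,084: deductible already satisfied, so patient's share is 50% × $11,084 = $5,542. OOP would hit $11,290.50 > $10,500, so the cap limits the patient to $10,500 − $5,748.50 = $4,751.50.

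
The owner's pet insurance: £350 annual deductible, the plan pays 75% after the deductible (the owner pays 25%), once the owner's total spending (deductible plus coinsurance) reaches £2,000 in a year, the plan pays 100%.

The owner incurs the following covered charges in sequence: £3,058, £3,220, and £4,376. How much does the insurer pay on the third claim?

#1 (£3,058): £350 to deductible, leaving £2,708; 25% of £2,708 = £677. Cost to owner: £1,027. OOP to date £1,027. Plan pays £3,058 − £1,027 = £2,031.
#2 (£3,220): 25% coinsurance on £3,220 = £805. Owner owes £805 (running OOP £1,832). Plan pays £3,220 − £805 = £2,415.
#3 (£4,376): deductible already satisfied, so owner's share is 25% × £4,376 = £1,094. OOP would hit £2,926 > £2,000, so the cap limits the owner to £2,000 − £1,832 = £168. Insurer: £4,376 − £168 = £4,208.

£4,208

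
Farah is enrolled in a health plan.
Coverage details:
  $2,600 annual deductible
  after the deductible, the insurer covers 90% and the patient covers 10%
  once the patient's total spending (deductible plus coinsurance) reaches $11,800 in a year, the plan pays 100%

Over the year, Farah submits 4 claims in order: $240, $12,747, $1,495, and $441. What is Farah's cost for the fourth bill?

#1 ($240): all of it applies to the deductible. Patient pays $240; OOP now $240.
#2 ($12,747): $2,360 finishes the deductible; $10,387 goes to coinsurance; coinsurance $10,387 × 10% = $1,038.70. Patient pays $3,398.70; OOP now $3,638.70.
#3 ($1,495): 10% coinsurance on $1,495 = $149.50. Patient owes $149.50 (running OOP $3,788.20).
#4 ($441): deductible already satisfied, so patient's share is 10% × $441 = $44.10. Cost to patient: $44.10. OOP to date $3,832.30.

$44.10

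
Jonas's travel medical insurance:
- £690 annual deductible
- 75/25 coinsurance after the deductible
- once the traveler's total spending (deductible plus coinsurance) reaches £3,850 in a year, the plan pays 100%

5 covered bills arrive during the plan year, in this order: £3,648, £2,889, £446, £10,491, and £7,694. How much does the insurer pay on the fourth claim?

Claim 1 (£3,648): £690 finishes the deductible; £2,958 goes to coinsurance; coinsurance £2,958 × 25% = £739.50. Traveler owes £1,429.50 (running OOP £1,429.50). Plan pays £3,648 − £1,429.50 = £2,218.50.
Claim 2 (£2,889): 25% coinsurance on £2,889 = £722.25. Cost to traveler: £722.25. OOP to date £2,151.75. Insurer: £2,889 − £722.25 = £2,166.75.
Claim 3 (£446): 25% coinsurance on £446 = £111.50. Traveler owes £111.50 (running OOP £2,263.25). Plan pays £446 − £111.50 = £334.50.
Claim 4 (£10,491): 25% coinsurance on £10,491 = £2,622.75. That would push OOP to £4,886, over the £3,850 cap, so traveler pays £3,850 − £2,263.25 = £1,586.75. Insurer: £10,491 − £1,586.75 = £8,904.25.

£8,904.25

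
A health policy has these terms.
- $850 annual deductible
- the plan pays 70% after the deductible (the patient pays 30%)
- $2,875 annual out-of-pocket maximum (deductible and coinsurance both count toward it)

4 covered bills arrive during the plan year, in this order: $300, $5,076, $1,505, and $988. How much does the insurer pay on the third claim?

$1,053.50

Claim 1 ($300): entire amount goes to the deductible. Patient owes $300 (running OOP $300). Plan pays $300 − $300 = $0.
Claim 2 ($5,076): deductible takes $550, $4,526 remains; 30% of $4,526 = $1,357.80. Patient owes $1,907.80 (running OOP $2,207.80). Plan pays $5,076 − $1,907.80 = $3,168.20.
Claim 3 ($1,505): deductible already satisfied, so patient's share is 30% × $1,505 = $451.50. Patient owes $451.50 (running OOP $2,659.30). Insurer: $1,505 − $451.50 = $1,053.50.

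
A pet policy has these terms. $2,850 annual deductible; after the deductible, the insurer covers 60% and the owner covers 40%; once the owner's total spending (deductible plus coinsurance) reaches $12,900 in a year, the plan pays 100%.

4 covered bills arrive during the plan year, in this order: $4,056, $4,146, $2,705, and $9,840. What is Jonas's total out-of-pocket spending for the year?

#1 ($4,056): $2,850 to deductible, leaving $1,206; coinsurance $1,206 × 40% = $482.40. Owner owes $3,332.40 (running OOP $3,332.40).
#2 ($4,146): deductible met; 40% of $4,146 = $1,658.40. Cost to owner: $1,658.40. OOP to date $4,990.80.
#3 ($2,705): 40% coinsurance on $2,705 = $1,082. Owner owes $1,082 (running OOP $6,072.80).
#4 ($9,840): deductible already satisfied, so owner's share is 40% × $9,840 = $3,936. Owner pays $3,936; OOP now $10,008.80.
Total paid by the owner: $3,332.40 + $1,658.40 + $1,082 + $3,936 = $10,008.80.

$10,008.80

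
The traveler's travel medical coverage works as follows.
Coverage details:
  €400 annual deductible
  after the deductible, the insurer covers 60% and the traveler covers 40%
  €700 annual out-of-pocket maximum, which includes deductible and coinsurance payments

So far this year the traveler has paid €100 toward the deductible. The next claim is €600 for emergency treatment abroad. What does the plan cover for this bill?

Deductible still to meet: €400 − €100 = €300.
The remaining €300 (= €600 − €300) moves to coinsurance.
40% of €300 = €120 falls to the traveler.
So the traveler owes €300 + €120 = €420 before any cap.
Total out-of-pocket so far would be €100 + €420 = €520, below the €700 cap — no reduction.
The plan picks up €600 − €420 = €180.

€180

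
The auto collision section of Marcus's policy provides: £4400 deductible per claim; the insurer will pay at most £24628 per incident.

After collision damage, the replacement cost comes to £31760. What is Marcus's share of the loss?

£7132

After the deductible, £31760 − £4400 = £27360 remains.
Since £27360 > £24628, the payout is capped at £24628.
Out of pocket: £31760 − £24628 = £7132.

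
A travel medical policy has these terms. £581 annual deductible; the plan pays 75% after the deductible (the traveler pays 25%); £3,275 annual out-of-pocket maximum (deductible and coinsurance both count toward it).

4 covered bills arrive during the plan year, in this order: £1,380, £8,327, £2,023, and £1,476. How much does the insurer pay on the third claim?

Claim 1 (£1,380): £581 to deductible, leaving £799; traveler's 25% is £199.75. Traveler pays £780.75; OOP now £780.75. Insurer: £1,380 − £780.75 = £599.25.
Claim 2 (£8,327): deductible already satisfied, so traveler's share is 25% × £8,327 = £2,081.75. Traveler pays £2,081.75; OOP now £2,862.50. Insurer: £8,327 − £2,081.75 = £6,245.25.
Claim 3 (£2,023): deductible met; 25% of £2,023 = £505.75. OOP would hit £3,368.25 > £3,275, so the cap limits the traveler to £3,275 − £2,862.50 = £412.50. Plan pays £2,023 − £412.50 = £1,610.50.

£1,610.50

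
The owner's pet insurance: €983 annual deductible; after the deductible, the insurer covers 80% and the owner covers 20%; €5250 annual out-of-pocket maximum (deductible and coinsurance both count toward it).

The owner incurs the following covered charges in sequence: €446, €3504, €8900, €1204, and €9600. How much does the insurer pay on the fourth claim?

Claim 1 (€446): entire amount goes to the deductible. Cost to owner: €446. OOP to date €446. Insurer: €446 − €446 = €0.
Claim 2 (€3504): deductible takes €537, €2967 remains; 20% of €2967 = €593.40. Owner pays €1130.40; OOP now €1576.40. Insurer: €3504 − €1130.40 = €2373.60.
Claim 3 (€8900): deductible already satisfied, so owner's share is 20% × €8900 = €1780. Owner owes €1780 (running OOP €3356.40). Insurer: €8900 − €1780 = €7120.
Claim 4 (€1204): 20% coinsurance on €1204 = €240.80. Cost to owner: €240.80. OOP to date €3597.20. Insurer: €1204 − €240.80 = €963.20.

€963.20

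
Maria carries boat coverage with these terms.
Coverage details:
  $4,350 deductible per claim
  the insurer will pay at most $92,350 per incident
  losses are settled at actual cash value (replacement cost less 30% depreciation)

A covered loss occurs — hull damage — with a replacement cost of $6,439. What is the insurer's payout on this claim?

At 30% depreciation, ACV = $6,439 − $1,931.70 = $4,507.30.
Subtract the deductible: $4,507.30 − $4,350 = $157.30.
$157.30 is within the $92,350 limit, so the insurer pays $157.30.

$157.30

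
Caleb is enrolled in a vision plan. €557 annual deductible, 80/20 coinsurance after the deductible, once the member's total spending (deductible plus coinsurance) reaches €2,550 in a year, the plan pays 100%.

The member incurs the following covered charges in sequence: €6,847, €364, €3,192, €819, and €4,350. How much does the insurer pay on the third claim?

€2,553.60

Claim 1 (€6,847): €557 to deductible, leaving €6,290; 20% of €6,290 = €1,258. Cost to member: €1,815. OOP to date €1,815. Insurer: €6,847 − €1,815 = €5,032.
Claim 2 (€364): 20% coinsurance on €364 = €72.80. Member owes €72.80 (running OOP €1,887.80). Plan pays €364 − €72.80 = €291.20.
Claim 3 (€3,192): 20% coinsurance on €3,192 = €638.40. Member pays €638.40; OOP now €2,526.20. Plan pays €3,192 − €638.40 = €2,553.60.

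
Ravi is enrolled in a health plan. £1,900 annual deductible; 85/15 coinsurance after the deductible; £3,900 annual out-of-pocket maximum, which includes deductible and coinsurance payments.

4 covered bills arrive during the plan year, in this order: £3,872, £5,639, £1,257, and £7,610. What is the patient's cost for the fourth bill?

£669.80

Claim 1 — £3,872: deductible takes £1,900, £1,972 remains; 15% of £1,972 = £295.80. Cost to patient: £2,195.80. OOP to date £2,195.80.
Claim 2 — £5,639: deductible already satisfied, so patient's share is 15% × £5,639 = £845.85. Patient owes £845.85 (running OOP £3,041.65).
Claim 3 — £1,257: deductible already satisfied, so patient's share is 15% × £1,257 = £188.55. Cost to patient: £188.55. OOP to date £3,230.20.
Claim 4 — £7,610: 15% coinsurance on £7,610 = £1,141.50. OOP would hit £4,371.70 > £3,900, so the cap limits the patient to £3,900 − £3,230.20 = £669.80.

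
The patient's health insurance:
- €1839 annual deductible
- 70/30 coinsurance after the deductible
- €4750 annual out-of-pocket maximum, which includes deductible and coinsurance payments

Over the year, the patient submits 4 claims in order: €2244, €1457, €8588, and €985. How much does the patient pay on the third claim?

€2352.40

Bill 1, €2244: €1839 to deductible, leaving €405; coinsurance €405 × 30% = €121.50. Patient owes €1960.50 (running OOP €1960.50).
Bill 2, €1457: deductible met; 30% of €1457 = €437.10. Cost to patient: €437.10. OOP to date €2397.60.
Bill 3, €8588: deductible met; 30% of €8588 = €2576.40. OOP would hit €4974 > €4750, so the cap limits the patient to €4750 − €2397.60 = €2352.40.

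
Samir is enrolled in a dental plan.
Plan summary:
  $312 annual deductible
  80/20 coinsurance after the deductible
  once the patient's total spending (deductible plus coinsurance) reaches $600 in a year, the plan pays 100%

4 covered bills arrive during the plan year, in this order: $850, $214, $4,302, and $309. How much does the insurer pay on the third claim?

$4,164.40

Bill 1, $850: deductible takes $312, $538 remains; 20% of $538 = $107.60. Patient owes $419.60 (running OOP $419.60). Plan pays $850 − $419.60 = $430.40.
Bill 2, $214: 20% coinsurance on $214 = $42.80. Patient owes $42.80 (running OOP $462.40). Plan pays $214 − $42.80 = $171.20.
Bill 3, $4,302: deductible met; 20% of $4,302 = $860.40. That would push OOP to $1,322.80, over the $600 cap, so patient pays $600 − $462.40 = $137.60. Plan pays $4,302 − $137.60 = $4,164.40.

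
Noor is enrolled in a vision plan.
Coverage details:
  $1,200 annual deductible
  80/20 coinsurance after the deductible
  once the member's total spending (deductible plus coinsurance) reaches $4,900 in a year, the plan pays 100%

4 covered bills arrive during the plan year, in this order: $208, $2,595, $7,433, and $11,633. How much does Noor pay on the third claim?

$1,486.60

Claim 1 — $208: fully absorbed by the deductible. Cost to member: $208. OOP to date $208.
Claim 2 — $2,595: deductible takes $992, $1,603 remains; member's 20% is $320.60. Cost to member: $1,312.60. OOP to date $1,520.60.
Claim 3 — $7,433: 20% coinsurance on $7,433 = $1,486.60. Cost to member: $1,486.60. OOP to date $3,007.20.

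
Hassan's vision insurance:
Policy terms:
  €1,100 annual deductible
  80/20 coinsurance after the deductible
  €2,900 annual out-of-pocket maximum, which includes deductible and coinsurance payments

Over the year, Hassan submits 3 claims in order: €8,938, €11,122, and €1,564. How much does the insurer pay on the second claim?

Claim 1 — €8,938: deductible takes €1,100, €7,838 remains; member's 20% is €1,567.60. Member owes €2,667.60 (running OOP €2,667.60). Plan pays €8,938 − €2,667.60 = €6,270.40.
Claim 2 — €11,122: deductible met; 20% of €11,122 = €2,224.40. That would push OOP to €4,892, over the €2,900 cap, so member pays €2,900 − €2,667.60 = €232.40. Insurer: €11,122 − €232.40 = €10,889.60.

€10,889.60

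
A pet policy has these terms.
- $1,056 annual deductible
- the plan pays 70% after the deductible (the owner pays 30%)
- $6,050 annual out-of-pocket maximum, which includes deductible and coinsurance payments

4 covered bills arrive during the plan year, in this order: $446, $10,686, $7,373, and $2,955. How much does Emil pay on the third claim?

$1,971.20

Claim 1 — $446: fully absorbed by the deductible. Owner owes $446 (running OOP $446).
Claim 2 — $10,686: $610 finishes the deductible; $10,076 goes to coinsurance; coinsurance $10,076 × 30% = $3,022.80. Owner pays $3,632.80; OOP now $4,078.80.
Claim 3 — $7,373: 30% coinsurance on $7,373 = $2,211.90. OOP would hit $6,290.70 > $6,050, so the cap limits the owner to $6,050 − $4,078.80 = $1,971.20.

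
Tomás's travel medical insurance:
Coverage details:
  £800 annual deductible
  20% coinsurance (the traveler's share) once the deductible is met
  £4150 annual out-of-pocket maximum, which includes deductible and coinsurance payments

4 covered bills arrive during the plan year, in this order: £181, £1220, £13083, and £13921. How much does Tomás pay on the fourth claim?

£613.20

Claim 1 (£181): entire amount goes to the deductible. Traveler owes £181 (running OOP £181).
Claim 2 (£1220): £619 finishes the deductible; £601 goes to coinsurance; coinsurance £601 × 20% = £120.20. Cost to traveler: £739.20. OOP to date £920.20.
Claim 3 (£13083): deductible met; 20% of £13083 = £2616.60. Traveler owes £2616.60 (running OOP £3536.80).
Claim 4 (£13921): deductible met; 20% of £13921 = £2784.20. OOP would hit £6321 > £4150, so the cap limits the traveler to £4150 − £3536.80 = £613.20.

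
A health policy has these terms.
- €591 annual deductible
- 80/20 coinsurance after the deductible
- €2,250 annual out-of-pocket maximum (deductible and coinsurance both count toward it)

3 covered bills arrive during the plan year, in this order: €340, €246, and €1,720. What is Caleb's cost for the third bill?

€348

Claim 1 — €340: fully absorbed by the deductible. Cost to patient: €340. OOP to date €340.
Claim 2 — €246: fully absorbed by the deductible. Patient pays €246; OOP now €586.
Claim 3 — €1,720: €5 finishes the deductible; €1,715 goes to coinsurance; coinsurance €1,715 × 20% = €343. Patient owes €348 (running OOP €934).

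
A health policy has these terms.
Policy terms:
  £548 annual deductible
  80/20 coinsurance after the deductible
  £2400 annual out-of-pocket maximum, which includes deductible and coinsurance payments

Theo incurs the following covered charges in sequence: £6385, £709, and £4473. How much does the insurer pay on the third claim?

#1 (£6385): £548 finishes the deductible; £5837 goes to coinsurance; coinsurance £5837 × 20% = £1167.40. Cost to patient: £1715.40. OOP to date £1715.40. Plan pays £6385 − £1715.40 = £4669.60.
#2 (£709): 20% coinsurance on £709 = £141.80. Patient owes £141.80 (running OOP £1857.20). Insurer: £709 − £141.80 = £567.20.
#3 (£4473): deductible already satisfied, so patient's share is 20% × £4473 = £894.60. That would push OOP to £2751.80, over the £2400 cap, so patient pays £2400 − £1857.20 = £542.80. Insurer: £4473 − £542.80 = £3930.20.

£3930.20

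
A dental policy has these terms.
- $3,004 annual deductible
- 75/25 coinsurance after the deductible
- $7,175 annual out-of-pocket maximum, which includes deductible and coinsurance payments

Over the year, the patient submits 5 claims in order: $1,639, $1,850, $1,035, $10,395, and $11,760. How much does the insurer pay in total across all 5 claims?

$19,504

Claim 1 — $1,639: all of it applies to the deductible. Cost to patient: $1,639. OOP to date $1,639. Insurer: $1,639 − $1,639 = $0.
Claim 2 — $1,850: $1,365 finishes the deductible; $485 goes to coinsurance; patient's 25% is $121.25. Patient owes $1,486.25 (running OOP $3,125.25). Plan pays $1,850 − $1,486.25 = $363.75.
Claim 3 — $1,035: deductible met; 25% of $1,035 = $258.75. Patient pays $258.75; OOP now $3,384. Insurer: $1,035 − $258.75 = $776.25.
Claim 4 — $10,395: deductible met; 25% of $10,395 = $2,598.75. Cost to patient: $2,598.75. OOP to date $5,982.75. Insurer: $10,395 − $2,598.75 = $7,796.25.
Claim 5 — $11,760: deductible met; 25% of $11,760 = $2,940. OOP would hit $8,922.75 > $7,175, so the cap limits the patient to $7,175 − $5,982.75 = $1,192.25. Plan pays $11,760 − $1,192.25 = $10,567.75.
Insurer total: $0 + $363.75 + $776.25 + $7,796.25 + $10,567.75 = $19,504.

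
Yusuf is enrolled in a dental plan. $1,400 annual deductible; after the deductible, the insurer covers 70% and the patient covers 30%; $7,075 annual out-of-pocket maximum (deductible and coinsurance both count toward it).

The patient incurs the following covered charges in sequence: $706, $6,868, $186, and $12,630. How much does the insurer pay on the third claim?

Claim 1 ($706): entire amount goes to the deductible. Patient owes $706 (running OOP $706). Insurer: $706 − $706 = $0.
Claim 2 ($6,868): $694 finishes the deductible; $6,174 goes to coinsurance; patient's 30% is $1,852.20. Patient owes $2,546.20 (running OOP $3,252.20). Plan pays $6,868 − $2,546.20 = $4,321.80.
Claim 3 ($186): deductible met; 30% of $186 = $55.80. Patient pays $55.80; OOP now $3,308. Plan pays $186 − $55.80 = $130.20.

$130.20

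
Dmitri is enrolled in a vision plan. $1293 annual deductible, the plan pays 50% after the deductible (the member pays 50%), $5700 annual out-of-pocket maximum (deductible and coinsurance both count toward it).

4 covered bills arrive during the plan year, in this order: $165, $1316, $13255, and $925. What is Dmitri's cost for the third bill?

Claim 1 — $165: fully absorbed by the deductible. Cost to member: $165. OOP to date $165.
Claim 2 — $1316: deductible takes $1128, $188 remains; member's 50% is $94. Member owes $1222 (running OOP $1387).
Claim 3 — $13255: deductible met; 50% of $13255 = $6627.50. That would push OOP to $8014.50, over the $5700 cap, so member pays $5700 − $1387 = $4313.

$4313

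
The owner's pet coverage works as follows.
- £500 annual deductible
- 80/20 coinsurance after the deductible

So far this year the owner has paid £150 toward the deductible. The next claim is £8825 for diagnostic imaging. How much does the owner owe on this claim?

£2045

Remaining deductible: £500 − £150 = £350.
That leaves £8825 − £350 = £8475 for coinsurance.
Owner's 20% share of £8475 is £1695.
That puts the owner's cost at £350 + £1695 = £2045.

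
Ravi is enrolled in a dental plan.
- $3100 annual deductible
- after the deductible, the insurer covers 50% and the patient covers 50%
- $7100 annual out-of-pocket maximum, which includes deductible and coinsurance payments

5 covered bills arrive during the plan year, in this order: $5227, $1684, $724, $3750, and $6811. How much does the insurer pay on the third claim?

$362

Claim 1 ($5227): deductible takes $3100, $2127 remains; coinsurance $2127 × 50% = $1063.50. Patient owes $4163.50 (running OOP $4163.50). Insurer: $5227 − $4163.50 = $1063.50.
Claim 2 ($1684): deductible met; 50% of $1684 = $842. Patient pays $842; OOP now $5005.50. Plan pays $1684 − $842 = $842.
Claim 3 ($724): deductible met; 50% of $724 = $362. Cost to patient: $362. OOP to date $5367.50. Plan pays $724 − $362 = $362.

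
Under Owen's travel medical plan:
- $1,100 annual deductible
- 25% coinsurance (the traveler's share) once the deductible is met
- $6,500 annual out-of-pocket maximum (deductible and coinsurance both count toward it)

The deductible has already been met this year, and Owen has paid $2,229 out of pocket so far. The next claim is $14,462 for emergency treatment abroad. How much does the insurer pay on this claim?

$10,846.50

With the deductible met, the entire $14,462 is subject to coinsurance.
Coinsurance: $14,462 × 25% = $3,615.50.
Cumulative spending $2,229 + $3,615.50 = $5,844.50 stays under the $6,500 maximum.
The plan picks up $14,462 − $3,615.50 = $10,846.50.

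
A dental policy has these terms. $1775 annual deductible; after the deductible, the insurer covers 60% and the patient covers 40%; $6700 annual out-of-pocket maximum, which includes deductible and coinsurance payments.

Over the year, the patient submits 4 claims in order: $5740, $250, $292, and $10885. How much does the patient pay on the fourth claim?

$3122.20

#1 ($5740): $1775 to deductible, leaving $3965; patient's 40% is $1586. Cost to patient: $3361. OOP to date $3361.
#2 ($250): deductible met; 40% of $250 = $100. Cost to patient: $100. OOP to date $3461.
#3 ($292): 40% coinsurance on $292 = $116.80. Patient owes $116.80 (running OOP $3577.80).
#4 ($10885): 40% coinsurance on $10885 = $4354. Adding that to $3577.80 gives $7931.80, past the $6700 cap; patient pays only $6700 − $3577.80 = $3122.20.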